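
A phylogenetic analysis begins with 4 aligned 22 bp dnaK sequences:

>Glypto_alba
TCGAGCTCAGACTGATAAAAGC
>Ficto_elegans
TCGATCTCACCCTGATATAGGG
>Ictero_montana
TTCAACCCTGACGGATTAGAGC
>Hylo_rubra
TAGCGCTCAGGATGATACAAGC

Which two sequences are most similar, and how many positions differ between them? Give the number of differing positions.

5

Pairwise Hamming distances:
  Glypto_alba vs Ficto_elegans: 6
  Glypto_alba vs Ictero_montana: 8
  Glypto_alba vs Hylo_rubra: 5
  Ficto_elegans vs Ictero_montana: 13
  Ficto_elegans vs Hylo_rubra: 9
  Ictero_montana vs Hylo_rubra: 12
The smallest is 5, between Glypto_alba and Hylo_rubra.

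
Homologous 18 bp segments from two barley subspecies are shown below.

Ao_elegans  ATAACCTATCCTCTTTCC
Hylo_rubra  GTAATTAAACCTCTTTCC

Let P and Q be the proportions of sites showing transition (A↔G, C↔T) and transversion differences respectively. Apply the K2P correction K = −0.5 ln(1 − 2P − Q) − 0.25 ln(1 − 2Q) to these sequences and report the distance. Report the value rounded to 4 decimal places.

Mismatches occur at site 1 (A/G, transition), site 5 (C/T, transition), site 6 (C/T, transition), site 7 (T/A, transversion), site 9 (T/A, transversion).
Of the 5 differences, 3 transitions and 2 transversions over 18 sites: P = 3/18 = 0.166667, Q = 2/18 = 0.111111.
d = −0.5·ln(0.555555) − 0.25·ln(0.777778) = −0.5·(-0.587788) − 0.25·(-0.251314) = 0.3567.

0.3567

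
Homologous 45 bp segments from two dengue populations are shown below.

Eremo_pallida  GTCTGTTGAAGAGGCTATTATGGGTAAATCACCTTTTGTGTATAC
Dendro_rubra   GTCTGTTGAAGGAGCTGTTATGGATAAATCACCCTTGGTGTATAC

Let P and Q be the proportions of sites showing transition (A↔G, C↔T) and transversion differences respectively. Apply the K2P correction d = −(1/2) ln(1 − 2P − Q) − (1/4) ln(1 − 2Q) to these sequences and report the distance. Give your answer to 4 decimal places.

0.1515

Differing sites — 12:A/G (Ti); 13:G/A (Ti); 17:A/G (Ti); 24:G/A (Ti); 34:T/C (Ti); 37:T/G (Tv).
Of the 6 differences, 5 transitions and 1 transversion over 45 sites: P = 5/45 = 0.111111, Q = 1/45 = 0.022222.
d = −0.5·ln(0.755556) − 0.25·ln(0.955556) = −0.5·(-0.280301) − 0.25·(-0.045462) = 0.1515.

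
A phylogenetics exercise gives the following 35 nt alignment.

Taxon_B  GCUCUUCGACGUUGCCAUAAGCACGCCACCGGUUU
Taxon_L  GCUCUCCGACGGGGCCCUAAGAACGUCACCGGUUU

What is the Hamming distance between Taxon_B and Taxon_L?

Mismatches occur at site 6 (U↔C), site 12 (U↔G), site 13 (U↔G), site 17 (A↔C), site 22 (C↔A), site 26 (C↔U).
That gives 6 mismatches out of 35 aligned sites, so the Hamming distance is 6.

6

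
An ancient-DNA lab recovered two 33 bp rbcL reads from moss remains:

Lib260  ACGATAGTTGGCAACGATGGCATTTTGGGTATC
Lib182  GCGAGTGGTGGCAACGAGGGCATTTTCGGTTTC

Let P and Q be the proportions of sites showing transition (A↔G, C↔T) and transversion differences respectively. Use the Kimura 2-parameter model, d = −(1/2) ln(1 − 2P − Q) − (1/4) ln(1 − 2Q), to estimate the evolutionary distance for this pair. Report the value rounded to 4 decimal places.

0.2518

Differing sites — 1:A/G (Ti); 5:T/G (Tv); 6:A/T (Tv); 8:T/G (Tv); 18:T/G (Tv); 27:G/C (Tv); 31:A/T (Tv).
Of the 7 differences, 1 transition and 6 transversions over 33 sites: P = 1/33 = 0.030303, Q = 6/33 = 0.181818.
d = −0.5·ln(0.757576) − 0.25·ln(0.636364) = −0.5·(-0.277631) − 0.25·(-0.451985) = 0.2518.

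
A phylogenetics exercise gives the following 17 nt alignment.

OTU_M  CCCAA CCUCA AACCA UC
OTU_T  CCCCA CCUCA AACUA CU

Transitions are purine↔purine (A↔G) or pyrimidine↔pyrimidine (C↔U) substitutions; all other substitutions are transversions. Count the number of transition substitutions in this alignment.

3

The sequences differ at positions 4 (A/C, transversion), 14 (C/U, transition), 16 (U/C, transition), 17 (C/U, transition).
Of the 4 differences, 3 transitions and 1 transversion, so the answer is 3.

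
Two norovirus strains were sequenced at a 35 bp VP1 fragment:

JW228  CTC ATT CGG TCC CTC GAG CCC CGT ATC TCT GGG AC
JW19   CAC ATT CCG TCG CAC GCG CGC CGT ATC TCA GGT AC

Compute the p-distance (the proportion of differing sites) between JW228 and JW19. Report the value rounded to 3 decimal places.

Differing sites — 2:T/A; 8:G/C; 12:C/G; 14:T/A; 17:A/C; 20:C/G; 30:T/A; 33:G/T.
There are 8 differences over 35 sites, so p = 8/35 = 0.229.

0.229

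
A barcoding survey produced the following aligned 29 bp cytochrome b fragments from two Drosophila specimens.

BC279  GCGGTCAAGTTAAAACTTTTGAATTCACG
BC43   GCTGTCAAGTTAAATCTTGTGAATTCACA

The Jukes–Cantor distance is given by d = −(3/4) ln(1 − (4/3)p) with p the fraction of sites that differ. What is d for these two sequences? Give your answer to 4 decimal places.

The sequences differ at positions 3 (G/T), 15 (A/T), 19 (T/G), 29 (G/A).
p = 4/29 = 0.137931.
d = −0.75 · ln(1 − (4/3)·0.137931) = −0.75 · ln(0.816092) = −0.75 · (-0.203228) = 0.1524.

0.1524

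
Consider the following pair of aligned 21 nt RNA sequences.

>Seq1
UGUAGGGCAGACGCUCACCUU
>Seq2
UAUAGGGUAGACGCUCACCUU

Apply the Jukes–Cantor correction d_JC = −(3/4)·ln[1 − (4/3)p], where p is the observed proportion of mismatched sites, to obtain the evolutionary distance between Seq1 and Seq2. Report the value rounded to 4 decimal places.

0.1019

The sequences differ at positions 2 (G/A), 8 (C/U).
p = 2/21 = 0.095238.
d = −0.75 · ln(1 − (4/3)·0.095238) = −0.75 · ln(0.873016) = −0.75 · (-0.135801) = 0.1019.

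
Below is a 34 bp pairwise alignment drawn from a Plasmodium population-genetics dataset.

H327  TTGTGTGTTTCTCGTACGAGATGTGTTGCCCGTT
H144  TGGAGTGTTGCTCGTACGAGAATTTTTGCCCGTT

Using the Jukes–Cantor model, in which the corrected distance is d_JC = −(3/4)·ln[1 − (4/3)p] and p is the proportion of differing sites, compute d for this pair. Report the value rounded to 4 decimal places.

0.2012

Mismatches occur at site 2 (T/G), site 4 (T/A), site 10 (T/G), site 22 (T/A), site 23 (G/T), site 25 (G/T).
p = 6/34 = 0.176471.
d = −0.75 · ln(1 − (4/3)·0.176471) = −0.75 · ln(0.764705) = −0.75 · (-0.268265) = 0.2012.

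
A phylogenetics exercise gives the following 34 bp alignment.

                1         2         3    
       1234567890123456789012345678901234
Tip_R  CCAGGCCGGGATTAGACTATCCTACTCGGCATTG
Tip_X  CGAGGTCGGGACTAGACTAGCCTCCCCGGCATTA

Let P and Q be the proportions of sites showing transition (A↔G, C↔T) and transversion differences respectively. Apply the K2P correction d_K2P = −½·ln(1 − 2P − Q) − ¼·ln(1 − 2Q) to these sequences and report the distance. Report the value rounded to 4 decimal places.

0.2440

The sequences differ at positions 2 (C/G, transversion), 6 (C/T, transition), 12 (T/C, transition), 20 (T/G, transversion), 24 (A/C, transversion), 26 (T/C, transition), 34 (G/A, transition).
Of the 7 differences, 4 transitions and 3 transversions over 34 sites: P = 4/34 = 0.117647, Q = 3/34 = 0.088235.
d = −0.5·ln(0.676471) − 0.25·ln(0.823530) = −0.5·(-0.390866) − 0.25·(-0.194155) = 0.2440.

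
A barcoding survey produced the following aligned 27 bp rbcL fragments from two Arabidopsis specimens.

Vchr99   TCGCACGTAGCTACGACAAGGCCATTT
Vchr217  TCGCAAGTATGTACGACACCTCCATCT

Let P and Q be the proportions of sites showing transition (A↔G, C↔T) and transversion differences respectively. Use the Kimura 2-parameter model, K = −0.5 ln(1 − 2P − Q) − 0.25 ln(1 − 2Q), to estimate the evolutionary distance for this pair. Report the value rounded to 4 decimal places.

0.3226

The sequences differ at positions 6 (C/A, transversion), 10 (G/T, transversion), 11 (C/G, transversion), 19 (A/C, transversion), 20 (G/C, transversion), 21 (G/T, transversion), 26 (T/C, transition).
Of the 7 differences, 1 transition and 6 transversions over 27 sites: P = 1/27 = 0.037037, Q = 6/27 = 0.222222.
d = −0.5·ln(0.703704) − 0.25·ln(0.555556) = −0.5·(-0.351397) − 0.25·(-0.587786) = 0.3226.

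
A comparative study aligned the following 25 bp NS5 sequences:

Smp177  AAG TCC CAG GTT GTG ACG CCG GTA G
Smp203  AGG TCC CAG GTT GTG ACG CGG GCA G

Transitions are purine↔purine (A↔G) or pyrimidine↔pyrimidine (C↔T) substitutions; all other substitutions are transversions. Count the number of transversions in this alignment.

Differing sites — 2:A/G (Ti); 20:C/G (Tv); 23:T/C (Ti).
Of the 3 differences, 2 transitions and 1 transversion, so the answer is 1.

1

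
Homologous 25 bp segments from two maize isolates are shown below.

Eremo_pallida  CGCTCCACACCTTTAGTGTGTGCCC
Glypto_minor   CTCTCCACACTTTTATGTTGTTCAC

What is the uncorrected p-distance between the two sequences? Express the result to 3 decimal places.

0.280

Differing sites — 2:G/T; 11:C/T; 16:G/T; 17:T/G; 18:G/T; 22:G/T; 24:C/A.
There are 7 differences over 25 sites, so p = 7/25 = 0.280.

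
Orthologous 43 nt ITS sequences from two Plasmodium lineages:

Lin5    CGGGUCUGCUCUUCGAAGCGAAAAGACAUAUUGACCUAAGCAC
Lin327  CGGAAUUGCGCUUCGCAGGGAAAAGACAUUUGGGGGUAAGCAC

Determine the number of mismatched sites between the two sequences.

11

Mismatches occur at site 4 (G↔A), site 5 (U↔A), site 6 (C↔U), site 10 (U↔G), site 16 (A↔C), site 19 (C↔G), site 30 (A↔U), site 32 (U↔G), site 34 (A↔G), site 35 (C↔G), site 36 (C↔G).
That gives 11 mismatches out of 43 aligned sites, so the Hamming distance is 11.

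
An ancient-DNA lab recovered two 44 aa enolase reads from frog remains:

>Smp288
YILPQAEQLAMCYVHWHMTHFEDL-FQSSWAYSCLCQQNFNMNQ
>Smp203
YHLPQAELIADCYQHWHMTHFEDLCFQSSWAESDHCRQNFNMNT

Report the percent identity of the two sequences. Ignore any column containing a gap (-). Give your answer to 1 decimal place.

76.7%

Excluding the 1 gap column leaves 43 comparable sites.
Mismatches occur at site 2 (I→H), site 8 (Q→L), site 9 (L→I), site 11 (M→D), site 14 (V→Q), site 32 (Y→E), site 34 (C→D), site 35 (L→H), site 37 (Q→R), site 44 (Q→T).
33 of the 43 comparable sites match, so the percent identity is 33/43 × 100 = 76.7%.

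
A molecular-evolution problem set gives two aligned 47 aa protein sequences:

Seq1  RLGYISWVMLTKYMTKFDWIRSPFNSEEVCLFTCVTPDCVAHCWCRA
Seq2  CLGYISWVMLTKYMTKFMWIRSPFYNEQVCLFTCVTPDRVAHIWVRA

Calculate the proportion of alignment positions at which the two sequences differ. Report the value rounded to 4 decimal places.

0.1702

Mismatches occur at site 1 (R→C), site 18 (D→M), site 25 (N→Y), site 26 (S→N), site 28 (E→Q), site 39 (C→R), site 43 (C→I), site 45 (C→V).
There are 8 differences over 47 sites, so p = 8/47 = 0.1702.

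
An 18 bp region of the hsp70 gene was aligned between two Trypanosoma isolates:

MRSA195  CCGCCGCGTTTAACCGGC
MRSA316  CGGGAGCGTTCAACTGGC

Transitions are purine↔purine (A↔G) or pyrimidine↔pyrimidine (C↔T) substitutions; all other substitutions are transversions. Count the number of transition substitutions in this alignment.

Differing sites — 2:C/G (Tv); 4:C/G (Tv); 5:C/A (Tv); 11:T/C (Ti); 15:C/T (Ti).
Of the 5 differences, 2 transitions and 3 transversions, so the answer is 2.

2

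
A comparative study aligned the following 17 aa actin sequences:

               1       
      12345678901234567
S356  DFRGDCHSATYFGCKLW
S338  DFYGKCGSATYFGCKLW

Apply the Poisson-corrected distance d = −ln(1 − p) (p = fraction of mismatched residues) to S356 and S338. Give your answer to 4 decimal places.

Mismatches occur at site 3 (R→Y), site 5 (D→K), site 7 (H→G).
p = 3/17 = 0.176471.
d = −ln(1 − 0.176471) = −ln(0.823529) = 0.1942.

0.1942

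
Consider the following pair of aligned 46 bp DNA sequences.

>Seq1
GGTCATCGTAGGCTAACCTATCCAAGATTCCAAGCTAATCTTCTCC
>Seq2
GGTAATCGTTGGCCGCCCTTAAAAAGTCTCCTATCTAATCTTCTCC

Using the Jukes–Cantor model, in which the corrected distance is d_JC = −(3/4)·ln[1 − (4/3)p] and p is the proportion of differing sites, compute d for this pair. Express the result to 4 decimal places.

Mismatches occur at site 4 (C→A), site 10 (A→T), site 14 (T→C), site 15 (A→G), site 16 (A→C), site 20 (A→T), site 21 (T→A), site 22 (C→A), site 23 (C→A), site 27 (A→T), site 28 (T→C), site 32 (A→T), site 34 (G→T).
p = 13/46 = 0.282609.
d = −0.75 · ln(1 − (4/3)·0.282609) = −0.75 · ln(0.623188) = −0.75 · (-0.472907) = 0.3547.

0.3547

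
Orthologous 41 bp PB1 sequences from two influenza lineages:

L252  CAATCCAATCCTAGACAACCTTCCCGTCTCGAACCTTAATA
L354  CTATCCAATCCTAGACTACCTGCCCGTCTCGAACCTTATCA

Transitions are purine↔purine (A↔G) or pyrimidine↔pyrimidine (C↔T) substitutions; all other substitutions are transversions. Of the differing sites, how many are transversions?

Differing sites — 2:A/T (Tv); 17:A/T (Tv); 22:T/G (Tv); 39:A/T (Tv); 40:T/C (Ti).
Of the 5 differences, 1 transition and 4 transversions, so the answer is 4.

4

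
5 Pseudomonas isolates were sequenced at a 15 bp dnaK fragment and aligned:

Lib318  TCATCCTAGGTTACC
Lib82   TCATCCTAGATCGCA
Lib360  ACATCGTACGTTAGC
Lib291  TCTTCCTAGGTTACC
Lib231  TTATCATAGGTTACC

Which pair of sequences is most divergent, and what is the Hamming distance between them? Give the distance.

8

Pairwise Hamming distances:
  Lib318 vs Lib82: 4
  Lib318 vs Lib360: 4
  Lib318 vs Lib291: 1
  Lib318 vs Lib231: 2
  Lib82 vs Lib360: 8
  Lib82 vs Lib291: 5
  Lib82 vs Lib231: 6
  Lib360 vs Lib291: 5
  Lib360 vs Lib231: 5
  Lib291 vs Lib231: 3
The largest is 8, between Lib82 and Lib360.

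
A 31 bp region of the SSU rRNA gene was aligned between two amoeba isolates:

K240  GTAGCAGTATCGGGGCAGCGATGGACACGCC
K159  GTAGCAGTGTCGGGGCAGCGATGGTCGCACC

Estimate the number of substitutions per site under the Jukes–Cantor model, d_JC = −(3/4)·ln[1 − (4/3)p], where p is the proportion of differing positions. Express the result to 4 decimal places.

0.1416

Differing sites — 9:A/G; 25:A/T; 27:A/G; 29:G/A.
p = 4/31 = 0.129032.
d = −0.75 · ln(1 − (4/3)·0.129032) = −0.75 · ln(0.827957) = −0.75 · (-0.188794) = 0.1416.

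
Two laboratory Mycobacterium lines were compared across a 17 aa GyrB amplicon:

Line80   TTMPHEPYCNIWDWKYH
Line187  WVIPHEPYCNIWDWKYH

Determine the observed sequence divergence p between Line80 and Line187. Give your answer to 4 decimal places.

0.1765

Differing sites — 1:T/W; 2:T/V; 3:M/I.
There are 3 differences over 17 sites, so p = 3/17 = 0.1765.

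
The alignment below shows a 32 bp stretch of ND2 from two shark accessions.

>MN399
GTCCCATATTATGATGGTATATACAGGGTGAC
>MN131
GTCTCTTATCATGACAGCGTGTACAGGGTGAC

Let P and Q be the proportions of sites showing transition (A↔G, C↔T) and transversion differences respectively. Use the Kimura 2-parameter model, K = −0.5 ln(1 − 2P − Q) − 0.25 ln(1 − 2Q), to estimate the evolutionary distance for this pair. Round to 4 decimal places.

0.3324

The sequences differ at positions 4 (C/T, transition), 6 (A/T, transversion), 10 (T/C, transition), 15 (T/C, transition), 16 (G/A, transition), 18 (T/C, transition), 19 (A/G, transition), 21 (A/G, transition).
Of the 8 differences, 7 transitions and 1 transversion over 32 sites: P = 7/32 = 0.218750, Q = 1/32 = 0.031250.
d = −0.5·ln(0.531250) − 0.25·ln(0.937500) = −0.5·(-0.632523) − 0.25·(-0.064539) = 0.3324.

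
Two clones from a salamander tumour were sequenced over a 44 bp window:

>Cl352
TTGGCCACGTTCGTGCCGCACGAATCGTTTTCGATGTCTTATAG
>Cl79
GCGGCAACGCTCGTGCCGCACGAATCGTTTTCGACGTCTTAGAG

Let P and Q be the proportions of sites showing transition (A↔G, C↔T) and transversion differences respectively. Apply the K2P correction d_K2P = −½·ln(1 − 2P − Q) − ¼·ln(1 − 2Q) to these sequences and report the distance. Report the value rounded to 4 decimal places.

0.1511

Differing sites — 1:T/G (Tv); 2:T/C (Ti); 6:C/A (Tv); 10:T/C (Ti); 35:T/C (Ti); 42:T/G (Tv).
Of the 6 differences, 3 transitions and 3 transversions over 44 sites: P = 3/44 = 0.068182, Q = 3/44 = 0.068182.
d = −0.5·ln(0.795454) − 0.25·ln(0.863636) = −0.5·(-0.228842) − 0.25·(-0.146604) = 0.1511.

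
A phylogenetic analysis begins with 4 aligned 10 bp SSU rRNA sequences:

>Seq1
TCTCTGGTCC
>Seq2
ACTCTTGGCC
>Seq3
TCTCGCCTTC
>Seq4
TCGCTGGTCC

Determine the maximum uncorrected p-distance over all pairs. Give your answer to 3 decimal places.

0.600

Pairwise Hamming distances:
  Seq1 vs Seq2: 3
  Seq1 vs Seq3: 4
  Seq1 vs Seq4: 1
  Seq2 vs Seq3: 6
  Seq2 vs Seq4: 4
  Seq3 vs Seq4: 5
The largest is 6 mismatches, between Seq2 and Seq3; p = 6/10 = 0.600.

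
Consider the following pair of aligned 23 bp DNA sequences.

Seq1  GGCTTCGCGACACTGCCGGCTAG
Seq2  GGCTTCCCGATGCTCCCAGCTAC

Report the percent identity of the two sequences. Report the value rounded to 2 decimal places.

Differing sites — 7:G/C; 11:C/T; 12:A/G; 15:G/C; 18:G/A; 23:G/C.
17 of the 23 sites match, so the percent identity is 17/23 × 100 = 73.91%.

73.91%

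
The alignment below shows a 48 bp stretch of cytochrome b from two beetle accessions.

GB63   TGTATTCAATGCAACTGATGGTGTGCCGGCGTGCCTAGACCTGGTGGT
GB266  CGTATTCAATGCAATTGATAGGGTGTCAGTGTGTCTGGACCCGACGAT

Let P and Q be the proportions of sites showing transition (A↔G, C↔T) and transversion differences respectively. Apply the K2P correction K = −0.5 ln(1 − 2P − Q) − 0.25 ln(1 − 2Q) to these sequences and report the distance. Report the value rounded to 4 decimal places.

The sequences differ at positions 1 (T/C, transition), 15 (C/T, transition), 20 (G/A, transition), 22 (T/G, transversion), 26 (C/T, transition), 28 (G/A, transition), 30 (C/T, transition), 34 (C/T, transition), 37 (A/G, transition), 42 (T/C, transition), 44 (G/A, transition), 45 (T/C, transition), 47 (G/A, transition).
Of the 13 differences, 12 transitions and 1 transversion over 48 sites: P = 12/48 = 0.250000, Q = 1/48 = 0.020833.
d = −0.5·ln(0.479167) − 0.25·ln(0.958334) = −0.5·(-0.735706) − 0.25·(-0.042559) = 0.3785.

0.3785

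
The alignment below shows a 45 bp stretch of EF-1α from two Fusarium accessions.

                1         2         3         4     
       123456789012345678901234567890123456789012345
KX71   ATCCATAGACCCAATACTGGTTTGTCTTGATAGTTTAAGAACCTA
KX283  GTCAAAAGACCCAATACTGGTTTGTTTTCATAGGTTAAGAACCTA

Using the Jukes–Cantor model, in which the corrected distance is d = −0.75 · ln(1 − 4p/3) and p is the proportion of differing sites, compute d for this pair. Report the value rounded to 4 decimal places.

Mismatches occur at site 1 (A→G), site 4 (C→A), site 6 (T→A), site 26 (C→T), site 29 (G→C), site 34 (T→G).
p = 6/45 = 0.133333.
d = −0.75 · ln(1 − (4/3)·0.133333) = −0.75 · ln(0.822223) = −0.75 · (-0.195744) = 0.1468.

0.1468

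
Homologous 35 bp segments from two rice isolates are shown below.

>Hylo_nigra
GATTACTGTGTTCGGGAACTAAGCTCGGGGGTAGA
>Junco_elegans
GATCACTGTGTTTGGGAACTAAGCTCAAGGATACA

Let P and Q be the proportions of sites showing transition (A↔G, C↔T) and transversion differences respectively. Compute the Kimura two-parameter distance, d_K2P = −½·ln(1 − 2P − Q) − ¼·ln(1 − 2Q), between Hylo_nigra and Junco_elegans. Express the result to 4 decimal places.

The sequences differ at positions 4 (T/C, transition), 13 (C/T, transition), 27 (G/A, transition), 28 (G/A, transition), 31 (G/A, transition), 34 (G/C, transversion).
Of the 6 differences, 5 transitions and 1 transversion over 35 sites: P = 5/35 = 0.142857, Q = 1/35 = 0.028571.
d = −0.5·ln(0.685715) − 0.25·ln(0.942858) = −0.5·(-0.377293) − 0.25·(-0.058840) = 0.2034.

0.2034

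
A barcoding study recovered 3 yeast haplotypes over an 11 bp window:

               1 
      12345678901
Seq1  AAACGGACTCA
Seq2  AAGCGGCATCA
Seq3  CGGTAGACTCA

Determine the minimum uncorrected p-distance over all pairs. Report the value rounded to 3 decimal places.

0.273

Pairwise Hamming distances:
  Seq1 vs Seq2: 3
  Seq1 vs Seq3: 5
  Seq2 vs Seq3: 6
The smallest is 3 mismatches, between Seq1 and Seq2; p = 3/11 = 0.273.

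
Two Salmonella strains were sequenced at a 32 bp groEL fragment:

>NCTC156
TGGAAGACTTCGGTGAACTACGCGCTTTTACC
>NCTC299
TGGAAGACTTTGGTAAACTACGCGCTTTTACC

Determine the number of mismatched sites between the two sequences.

2

Differing sites — 11:C/T; 15:G/A.
That gives 2 mismatches out of 32 aligned sites, so the Hamming distance is 2.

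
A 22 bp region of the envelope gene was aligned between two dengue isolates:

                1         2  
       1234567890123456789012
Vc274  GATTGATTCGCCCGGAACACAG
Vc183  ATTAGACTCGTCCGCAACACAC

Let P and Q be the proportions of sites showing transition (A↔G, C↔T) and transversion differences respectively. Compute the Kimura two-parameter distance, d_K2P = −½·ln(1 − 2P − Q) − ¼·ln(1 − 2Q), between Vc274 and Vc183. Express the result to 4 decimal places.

Mismatches occur at site 1 (G→A, transition), site 2 (A→T, transversion), site 4 (T→A, transversion), site 7 (T→C, transition), site 11 (C→T, transition), site 15 (G→C, transversion), site 22 (G→C, transversion).
Of the 7 differences, 3 transitions and 4 transversions over 22 sites: P = 3/22 = 0.136364, Q = 4/22 = 0.181818.
d = −0.5·ln(0.545454) − 0.25·ln(0.636364) = −0.5·(-0.606137) − 0.25·(-0.451985) = 0.4161.

0.4161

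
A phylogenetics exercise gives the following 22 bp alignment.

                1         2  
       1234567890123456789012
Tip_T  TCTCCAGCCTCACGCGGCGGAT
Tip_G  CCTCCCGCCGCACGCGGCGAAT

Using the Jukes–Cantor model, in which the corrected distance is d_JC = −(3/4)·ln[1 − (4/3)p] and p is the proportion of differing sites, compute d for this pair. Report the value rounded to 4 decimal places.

The sequences differ at positions 1 (T/C), 6 (A/C), 10 (T/G), 20 (G/A).
p = 4/22 = 0.181818.
d = −0.75 · ln(1 − (4/3)·0.181818) = −0.75 · ln(0.757576) = −0.75 · (-0.277631) = 0.2082.

0.2082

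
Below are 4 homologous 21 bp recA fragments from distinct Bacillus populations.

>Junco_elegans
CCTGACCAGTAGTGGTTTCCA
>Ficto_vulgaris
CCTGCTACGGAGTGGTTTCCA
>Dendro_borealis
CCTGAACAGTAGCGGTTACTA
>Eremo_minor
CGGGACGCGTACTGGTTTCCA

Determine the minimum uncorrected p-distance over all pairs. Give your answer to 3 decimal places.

Pairwise Hamming distances:
  Junco_elegans vs Ficto_vulgaris: 5
  Junco_elegans vs Dendro_borealis: 4
  Junco_elegans vs Eremo_minor: 5
  Ficto_vulgaris vs Dendro_borealis: 8
  Ficto_vulgaris vs Eremo_minor: 7
  Dendro_borealis vs Eremo_minor: 9
The smallest is 4 mismatches, between Junco_elegans and Dendro_borealis; p = 4/21 = 0.190.

0.190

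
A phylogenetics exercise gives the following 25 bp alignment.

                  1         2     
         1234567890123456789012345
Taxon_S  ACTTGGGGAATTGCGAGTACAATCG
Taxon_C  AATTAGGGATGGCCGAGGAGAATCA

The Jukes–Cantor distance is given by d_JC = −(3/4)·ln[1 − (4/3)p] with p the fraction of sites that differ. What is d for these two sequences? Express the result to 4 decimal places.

Differing sites — 2:C/A; 5:G/A; 10:A/T; 11:T/G; 12:T/G; 13:G/C; 18:T/G; 20:C/G; 25:G/A.
p = 9/25 = 0.360000.
d = −0.75 · ln(1 − (4/3)·0.360000) = −0.75 · ln(0.520000) = −0.75 · (-0.653926) = 0.4904.

0.4904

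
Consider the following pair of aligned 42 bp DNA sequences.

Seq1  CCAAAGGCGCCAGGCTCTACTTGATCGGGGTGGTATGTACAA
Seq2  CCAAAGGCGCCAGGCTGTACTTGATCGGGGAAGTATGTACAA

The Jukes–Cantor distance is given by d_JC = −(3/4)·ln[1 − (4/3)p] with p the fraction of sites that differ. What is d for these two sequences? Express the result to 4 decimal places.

Mismatches occur at site 17 (C→G), site 31 (T→A), site 32 (G→A).
p = 3/42 = 0.071429.
d = −0.75 · ln(1 − (4/3)·0.071429) = −0.75 · ln(0.904761) = −0.75 · (-0.100084) = 0.0751.

0.0751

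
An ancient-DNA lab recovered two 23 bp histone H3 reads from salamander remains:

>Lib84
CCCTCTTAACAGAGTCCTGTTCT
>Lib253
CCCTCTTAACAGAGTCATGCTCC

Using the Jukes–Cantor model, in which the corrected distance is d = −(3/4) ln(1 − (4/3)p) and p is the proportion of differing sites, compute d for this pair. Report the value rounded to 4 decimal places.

The sequences differ at positions 17 (C/A), 20 (T/C), 23 (T/C).
p = 3/23 = 0.130435.
d = −0.75 · ln(1 − (4/3)·0.130435) = −0.75 · ln(0.826087) = −0.75 · (-0.191055) = 0.1433.

0.1433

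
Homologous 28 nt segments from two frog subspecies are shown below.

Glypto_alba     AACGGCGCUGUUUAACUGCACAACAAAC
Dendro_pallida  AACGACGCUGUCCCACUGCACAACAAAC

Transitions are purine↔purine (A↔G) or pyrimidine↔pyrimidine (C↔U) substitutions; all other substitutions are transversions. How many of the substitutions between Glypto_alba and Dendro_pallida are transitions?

3

Differing sites — 5:G/A (Ti); 12:U/C (Ti); 13:U/C (Ti); 14:A/C (Tv).
Of the 4 differences, 3 transitions and 1 transversion, so the answer is 3.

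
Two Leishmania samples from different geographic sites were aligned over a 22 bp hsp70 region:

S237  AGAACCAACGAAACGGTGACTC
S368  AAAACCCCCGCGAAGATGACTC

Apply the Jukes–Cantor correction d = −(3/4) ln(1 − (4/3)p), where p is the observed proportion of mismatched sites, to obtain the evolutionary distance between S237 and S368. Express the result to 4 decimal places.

0.4141

The sequences differ at positions 2 (G/A), 7 (A/C), 8 (A/C), 11 (A/C), 12 (A/G), 14 (C/A), 16 (G/A).
p = 7/22 = 0.318182.
d = −0.75 · ln(1 − (4/3)·0.318182) = −0.75 · ln(0.575757) = −0.75 · (-0.552070) = 0.4141.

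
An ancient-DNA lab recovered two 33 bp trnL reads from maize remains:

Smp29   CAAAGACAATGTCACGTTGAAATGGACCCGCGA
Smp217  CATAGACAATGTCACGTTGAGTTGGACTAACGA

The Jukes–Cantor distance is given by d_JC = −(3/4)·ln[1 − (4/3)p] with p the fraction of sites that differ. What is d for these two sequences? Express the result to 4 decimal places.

Differing sites — 3:A/T; 21:A/G; 22:A/T; 28:C/T; 29:C/A; 30:G/A.
p = 6/33 = 0.181818.
d = −0.75 · ln(1 − (4/3)·0.181818) = −0.75 · ln(0.757576) = −0.75 · (-0.277631) = 0.2082.

0.2082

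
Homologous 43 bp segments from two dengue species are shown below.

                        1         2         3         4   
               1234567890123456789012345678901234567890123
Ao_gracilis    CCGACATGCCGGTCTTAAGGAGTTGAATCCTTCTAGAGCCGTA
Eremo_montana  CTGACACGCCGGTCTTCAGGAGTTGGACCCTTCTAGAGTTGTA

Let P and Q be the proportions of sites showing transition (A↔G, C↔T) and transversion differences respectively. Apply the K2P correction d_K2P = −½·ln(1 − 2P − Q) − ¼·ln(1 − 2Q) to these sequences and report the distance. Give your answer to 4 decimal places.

0.1919

Differing sites — 2:C/T (Ti); 7:T/C (Ti); 17:A/C (Tv); 26:A/G (Ti); 28:T/C (Ti); 39:C/T (Ti); 40:C/T (Ti).
Of the 7 differences, 6 transitions and 1 transversion over 43 sites: P = 6/43 = 0.139535, Q = 1/43 = 0.023256.
d = −0.5·ln(0.697674) − 0.25·ln(0.953488) = −0.5·(-0.360003) − 0.25·(-0.047628) = 0.1919.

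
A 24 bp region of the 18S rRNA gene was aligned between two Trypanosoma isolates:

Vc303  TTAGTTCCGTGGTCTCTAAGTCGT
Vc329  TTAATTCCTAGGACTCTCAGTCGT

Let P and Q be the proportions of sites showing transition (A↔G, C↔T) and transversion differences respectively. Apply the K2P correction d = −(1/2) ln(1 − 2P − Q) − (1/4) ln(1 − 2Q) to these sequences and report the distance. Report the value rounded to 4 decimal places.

0.2452

The sequences differ at positions 4 (G/A, transition), 9 (G/T, transversion), 10 (T/A, transversion), 13 (T/A, transversion), 18 (A/C, transversion).
Of the 5 differences, 1 transition and 4 transversions over 24 sites: P = 1/24 = 0.041667, Q = 4/24 = 0.166667.
d = −0.5·ln(0.749999) − 0.25·ln(0.666666) = −0.5·(-0.287683) − 0.25·(-0.405466) = 0.2452.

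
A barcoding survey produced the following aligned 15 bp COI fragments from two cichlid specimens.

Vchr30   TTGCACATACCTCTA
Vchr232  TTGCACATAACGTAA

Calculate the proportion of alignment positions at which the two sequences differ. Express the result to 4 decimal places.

Differing sites — 10:C/A; 12:T/G; 13:C/T; 14:T/A.
There are 4 differences over 15 sites, so p = 4/15 = 0.2667.

0.2667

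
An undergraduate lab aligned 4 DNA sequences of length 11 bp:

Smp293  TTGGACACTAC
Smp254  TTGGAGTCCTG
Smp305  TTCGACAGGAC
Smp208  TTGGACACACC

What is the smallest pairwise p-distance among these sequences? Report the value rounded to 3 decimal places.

0.182

Pairwise Hamming distances:
  Smp293 vs Smp254: 5
  Smp293 vs Smp305: 3
  Smp293 vs Smp208: 2
  Smp254 vs Smp305: 7
  Smp254 vs Smp208: 5
  Smp305 vs Smp208: 4
The smallest is 2 mismatches, between Smp293 and Smp208; p = 2/11 = 0.182.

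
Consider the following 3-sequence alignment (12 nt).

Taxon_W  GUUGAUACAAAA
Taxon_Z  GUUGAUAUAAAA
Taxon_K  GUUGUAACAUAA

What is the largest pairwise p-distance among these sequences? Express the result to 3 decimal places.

0.333

Pairwise Hamming distances:
  Taxon_W vs Taxon_Z: 1
  Taxon_W vs Taxon_K: 3
  Taxon_Z vs Taxon_K: 4
The largest is 4 mismatches, between Taxon_Z and Taxon_K; p = 4/12 = 0.333.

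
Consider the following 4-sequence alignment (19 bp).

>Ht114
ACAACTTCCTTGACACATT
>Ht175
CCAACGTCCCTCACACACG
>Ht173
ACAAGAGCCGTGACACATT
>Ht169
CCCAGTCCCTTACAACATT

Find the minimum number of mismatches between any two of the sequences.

Pairwise Hamming distances:
  Ht114 vs Ht175: 6
  Ht114 vs Ht173: 4
  Ht114 vs Ht169: 7
  Ht175 vs Ht173: 8
  Ht175 vs Ht169: 10
  Ht173 vs Ht169: 8
The smallest is 4, between Ht114 and Ht173.

4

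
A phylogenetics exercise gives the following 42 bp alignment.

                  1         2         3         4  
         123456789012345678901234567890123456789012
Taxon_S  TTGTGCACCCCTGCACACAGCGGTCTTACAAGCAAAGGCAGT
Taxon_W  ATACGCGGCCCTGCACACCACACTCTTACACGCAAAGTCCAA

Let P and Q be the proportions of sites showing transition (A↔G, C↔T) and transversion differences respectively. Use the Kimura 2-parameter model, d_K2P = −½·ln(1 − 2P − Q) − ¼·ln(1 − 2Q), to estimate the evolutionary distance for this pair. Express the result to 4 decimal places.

Differing sites — 1:T/A (Tv); 3:G/A (Ti); 4:T/C (Ti); 7:A/G (Ti); 8:C/G (Tv); 19:A/C (Tv); 20:G/A (Ti); 22:G/A (Ti); 23:G/C (Tv); 31:A/C (Tv); 38:G/T (Tv); 40:A/C (Tv); 41:G/A (Ti); 42:T/A (Tv).
Of the 14 differences, 6 transitions and 8 transversions over 42 sites: P = 6/42 = 0.142857, Q = 8/42 = 0.190476.
d = −0.5·ln(0.523810) − 0.25·ln(0.619048) = −0.5·(-0.646626) − 0.25·(-0.479572) = 0.4432.

0.4432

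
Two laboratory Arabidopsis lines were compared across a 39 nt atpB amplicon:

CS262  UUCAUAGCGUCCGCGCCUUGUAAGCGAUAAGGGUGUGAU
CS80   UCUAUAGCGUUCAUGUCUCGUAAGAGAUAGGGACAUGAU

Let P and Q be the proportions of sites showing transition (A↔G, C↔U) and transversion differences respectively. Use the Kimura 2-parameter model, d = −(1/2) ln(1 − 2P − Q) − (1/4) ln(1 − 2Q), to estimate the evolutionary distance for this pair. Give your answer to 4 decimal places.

0.4586

The sequences differ at positions 2 (U/C, transition), 3 (C/U, transition), 11 (C/U, transition), 13 (G/A, transition), 14 (C/U, transition), 16 (C/U, transition), 19 (U/C, transition), 25 (C/A, transversion), 30 (A/G, transition), 33 (G/A, transition), 34 (U/C, transition), 35 (G/A, transition).
Of the 12 differences, 11 transitions and 1 transversion over 39 sites: P = 11/39 = 0.282051, Q = 1/39 = 0.025641.
d = −0.5·ln(0.410257) − 0.25·ln(0.948718) = −0.5·(-0.890971) − 0.25·(-0.052644) = 0.4586.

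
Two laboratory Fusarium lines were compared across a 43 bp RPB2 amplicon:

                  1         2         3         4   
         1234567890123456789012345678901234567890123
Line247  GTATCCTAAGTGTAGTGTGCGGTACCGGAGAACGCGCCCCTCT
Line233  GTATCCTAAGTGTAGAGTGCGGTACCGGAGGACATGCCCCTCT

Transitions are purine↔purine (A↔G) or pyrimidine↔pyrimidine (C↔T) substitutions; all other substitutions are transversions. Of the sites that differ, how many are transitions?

3

Differing sites — 16:T/A (Tv); 31:A/G (Ti); 34:G/A (Ti); 35:C/T (Ti).
Of the 4 differences, 3 transitions and 1 transversion, so the answer is 3.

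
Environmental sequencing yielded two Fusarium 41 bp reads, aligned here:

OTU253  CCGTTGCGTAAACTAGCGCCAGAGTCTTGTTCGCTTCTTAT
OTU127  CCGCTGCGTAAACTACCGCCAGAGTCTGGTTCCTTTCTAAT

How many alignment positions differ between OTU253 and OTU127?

6

The sequences differ at positions 4 (T/C), 16 (G/C), 28 (T/G), 33 (G/C), 34 (C/T), 39 (T/A).
That gives 6 mismatches out of 41 aligned sites, so the Hamming distance is 6.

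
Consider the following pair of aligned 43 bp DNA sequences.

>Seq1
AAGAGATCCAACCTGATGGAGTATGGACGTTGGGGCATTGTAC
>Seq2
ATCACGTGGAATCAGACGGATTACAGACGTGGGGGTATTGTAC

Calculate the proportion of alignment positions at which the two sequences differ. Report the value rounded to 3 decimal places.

Differing sites — 2:A/T; 3:G/C; 5:G/C; 6:A/G; 8:C/G; 9:C/G; 12:C/T; 14:T/A; 17:T/C; 21:G/T; 24:T/C; 25:G/A; 31:T/G; 36:C/T.
There are 14 differences over 43 sites, so p = 14/43 = 0.326.

0.326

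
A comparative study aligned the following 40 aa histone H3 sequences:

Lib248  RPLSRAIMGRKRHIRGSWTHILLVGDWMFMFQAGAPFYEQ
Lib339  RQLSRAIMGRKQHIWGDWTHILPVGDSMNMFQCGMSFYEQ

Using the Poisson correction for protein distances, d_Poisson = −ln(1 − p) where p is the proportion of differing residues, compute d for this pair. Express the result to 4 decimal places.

0.2877

Differing sites — 2:P/Q; 12:R/Q; 15:R/W; 17:S/D; 23:L/P; 27:W/S; 29:F/N; 33:A/C; 35:A/M; 36:P/S.
p = 10/40 = 0.250000.
d = −ln(1 − 0.250000) = −ln(0.750000) = 0.2877.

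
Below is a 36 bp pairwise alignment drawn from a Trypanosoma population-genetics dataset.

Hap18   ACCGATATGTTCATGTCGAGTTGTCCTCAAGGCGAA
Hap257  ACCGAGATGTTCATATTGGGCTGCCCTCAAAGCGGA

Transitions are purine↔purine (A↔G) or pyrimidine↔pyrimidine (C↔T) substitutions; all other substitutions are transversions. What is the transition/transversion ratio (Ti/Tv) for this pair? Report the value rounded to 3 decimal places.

Differing sites — 6:T/G (Tv); 15:G/A (Ti); 17:C/T (Ti); 19:A/G (Ti); 21:T/C (Ti); 24:T/C (Ti); 31:G/A (Ti); 35:A/G (Ti).
Of the 8 differences, 7 transitions and 1 transversion, so Ti/Tv = 7/1 = 7.000.

7.000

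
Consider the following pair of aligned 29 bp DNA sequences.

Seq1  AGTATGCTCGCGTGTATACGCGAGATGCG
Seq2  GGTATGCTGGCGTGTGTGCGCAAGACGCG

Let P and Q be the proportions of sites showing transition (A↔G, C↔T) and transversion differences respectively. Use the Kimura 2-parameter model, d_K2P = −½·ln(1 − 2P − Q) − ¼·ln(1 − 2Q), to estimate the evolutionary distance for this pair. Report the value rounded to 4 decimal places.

0.2563

The sequences differ at positions 1 (A/G, transition), 9 (C/G, transversion), 16 (A/G, transition), 18 (A/G, transition), 22 (G/A, transition), 26 (T/C, transition).
Of the 6 differences, 5 transitions and 1 transversion over 29 sites: P = 5/29 = 0.172414, Q = 1/29 = 0.034483.
d = −0.5·ln(0.620689) − 0.25·ln(0.931034) = −0.5·(-0.476925) − 0.25·(-0.071459) = 0.2563.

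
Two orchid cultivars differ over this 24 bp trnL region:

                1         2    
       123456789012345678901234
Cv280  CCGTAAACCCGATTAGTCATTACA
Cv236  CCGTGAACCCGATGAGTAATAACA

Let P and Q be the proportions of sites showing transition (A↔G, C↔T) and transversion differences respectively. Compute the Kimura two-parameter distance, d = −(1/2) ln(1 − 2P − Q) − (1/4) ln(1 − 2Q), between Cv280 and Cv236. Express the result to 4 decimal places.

Mismatches occur at site 5 (A→G, transition), site 14 (T→G, transversion), site 18 (C→A, transversion), site 21 (T→A, transversion).
Of the 4 differences, 1 transition and 3 transversions over 24 sites: P = 1/24 = 0.041667, Q = 3/24 = 0.125000.
d = −0.5·ln(0.791666) − 0.25·ln(0.750000) = −0.5·(-0.233616) − 0.25·(-0.287682) = 0.1887.

0.1887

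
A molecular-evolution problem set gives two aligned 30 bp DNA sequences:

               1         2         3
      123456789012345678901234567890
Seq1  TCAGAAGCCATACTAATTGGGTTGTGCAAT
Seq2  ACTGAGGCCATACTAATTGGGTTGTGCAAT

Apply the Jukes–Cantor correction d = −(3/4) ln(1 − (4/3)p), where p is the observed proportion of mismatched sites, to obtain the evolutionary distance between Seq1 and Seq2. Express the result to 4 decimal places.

0.1073

The sequences differ at positions 1 (T/A), 3 (A/T), 6 (A/G).
p = 3/30 = 0.100000.
d = −0.75 · ln(1 − (4/3)·0.100000) = −0.75 · ln(0.866667) = −0.75 · (-0.143100) = 0.1073.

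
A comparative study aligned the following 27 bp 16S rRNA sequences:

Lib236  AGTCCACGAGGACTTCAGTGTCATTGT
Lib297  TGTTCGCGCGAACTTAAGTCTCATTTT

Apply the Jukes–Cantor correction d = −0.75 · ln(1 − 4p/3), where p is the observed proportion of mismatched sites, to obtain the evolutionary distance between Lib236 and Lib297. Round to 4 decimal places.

0.3770

The sequences differ at positions 1 (A/T), 4 (C/T), 6 (A/G), 9 (A/C), 11 (G/A), 16 (C/A), 20 (G/C), 26 (G/T).
p = 8/27 = 0.296296.
d = −0.75 · ln(1 − (4/3)·0.296296) = −0.75 · ln(0.604939) = −0.75 · (-0.502628) = 0.3770.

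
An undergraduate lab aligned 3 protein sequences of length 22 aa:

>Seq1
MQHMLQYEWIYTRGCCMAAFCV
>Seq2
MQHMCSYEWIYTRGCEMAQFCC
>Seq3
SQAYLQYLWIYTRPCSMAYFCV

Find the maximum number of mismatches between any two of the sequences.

Pairwise Hamming distances:
  Seq1 vs Seq2: 5
  Seq1 vs Seq3: 7
  Seq2 vs Seq3: 10
The largest is 10, between Seq2 and Seq3.

10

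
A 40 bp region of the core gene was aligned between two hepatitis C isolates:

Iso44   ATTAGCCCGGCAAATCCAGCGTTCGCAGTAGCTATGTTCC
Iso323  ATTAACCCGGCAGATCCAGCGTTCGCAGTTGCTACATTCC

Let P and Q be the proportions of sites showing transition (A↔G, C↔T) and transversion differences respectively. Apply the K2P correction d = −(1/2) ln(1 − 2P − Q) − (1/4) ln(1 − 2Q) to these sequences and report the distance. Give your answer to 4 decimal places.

Differing sites — 5:G/A (Ti); 13:A/G (Ti); 30:A/T (Tv); 35:T/C (Ti); 36:G/A (Ti).
Of the 5 differences, 4 transitions and 1 transversion over 40 sites: P = 4/40 = 0.100000, Q = 1/40 = 0.025000.
d = −0.5·ln(0.775000) − 0.25·ln(0.950000) = −0.5·(-0.254892) − 0.25·(-0.051293) = 0.1403.

0.1403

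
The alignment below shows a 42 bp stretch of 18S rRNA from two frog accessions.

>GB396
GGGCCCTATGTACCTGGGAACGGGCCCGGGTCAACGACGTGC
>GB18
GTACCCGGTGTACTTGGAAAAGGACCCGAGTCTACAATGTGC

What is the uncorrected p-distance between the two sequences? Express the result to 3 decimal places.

0.286

The sequences differ at positions 2 (G/T), 3 (G/A), 7 (T/G), 8 (A/G), 14 (C/T), 18 (G/A), 21 (C/A), 24 (G/A), 29 (G/A), 33 (A/T), 36 (G/A), 38 (C/T).
There are 12 differences over 42 sites, so p = 12/42 = 0.286.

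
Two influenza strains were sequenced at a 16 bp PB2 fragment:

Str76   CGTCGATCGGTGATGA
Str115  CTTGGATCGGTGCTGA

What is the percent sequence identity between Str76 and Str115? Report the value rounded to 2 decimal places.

The sequences differ at positions 2 (G/T), 4 (C/G), 13 (A/C).
13 of the 16 sites match, so the percent identity is 13/16 × 100 = 81.25%.

81.25%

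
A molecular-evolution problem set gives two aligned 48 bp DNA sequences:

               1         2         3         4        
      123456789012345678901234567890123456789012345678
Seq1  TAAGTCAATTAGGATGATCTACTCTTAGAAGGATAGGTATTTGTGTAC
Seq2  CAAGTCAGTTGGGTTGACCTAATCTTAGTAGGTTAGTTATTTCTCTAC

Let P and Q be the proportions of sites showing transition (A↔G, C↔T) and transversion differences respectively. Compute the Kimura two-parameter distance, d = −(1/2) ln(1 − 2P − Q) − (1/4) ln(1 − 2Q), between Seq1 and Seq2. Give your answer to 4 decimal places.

0.2736

Mismatches occur at site 1 (T→C, transition), site 8 (A→G, transition), site 11 (A→G, transition), site 14 (A→T, transversion), site 18 (T→C, transition), site 22 (C→A, transversion), site 29 (A→T, transversion), site 33 (A→T, transversion), site 37 (G→T, transversion), site 43 (G→C, transversion), site 45 (G→C, transversion).
Of the 11 differences, 4 transitions and 7 transversions over 48 sites: P = 4/48 = 0.083333, Q = 7/48 = 0.145833.
d = −0.5·ln(0.687501) − 0.25·ln(0.708334) = −0.5·(-0.374692) − 0.25·(-0.344840) = 0.2736.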